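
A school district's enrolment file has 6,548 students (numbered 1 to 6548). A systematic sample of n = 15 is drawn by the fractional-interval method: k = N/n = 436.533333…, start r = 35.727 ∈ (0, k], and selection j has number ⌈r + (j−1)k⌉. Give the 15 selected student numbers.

j=1: r + 0k = 35.727 → ⌈·⌉ = 36
j=2: r + 1k = 472.260333… → ⌈·⌉ = 473
j=3: r + 2k = 908.793666… → ⌈·⌉ = 909
j=4: r + 3k = 1345.327 → ⌈·⌉ = 1346
j=5: r + 4k = 1781.860333… → ⌈·⌉ = 1782
j=6: r + 5k = 2218.393666… → ⌈·⌉ = 2219
j=7: r + 6k = 2654.927 → ⌈·⌉ = 2655
j=8: r + 7k = 3091.460333… → ⌈·⌉ = 3092
j=9: r + 8k = 3527.993666… → ⌈·⌉ = 3528
j=10: r + 9k = 3964.527 → ⌈·⌉ = 3965
j=11: r + 10k = 4401.060333… → ⌈·⌉ = 4402
j=12: r + 11k = 4837.593666… → ⌈·⌉ = 4838
j=13: r + 12k = 5274.127 → ⌈·⌉ = 5275
j=14: r + 13k = 5710.660333… → ⌈·⌉ = 5711
j=15: r + 14k = 6147.193666… → ⌈·⌉ = 6148

36, 473, 909, 1346, 1782, 2219, 2655, 3092, 3528, 3965, 4402, 4838, 5275, 5711, 6148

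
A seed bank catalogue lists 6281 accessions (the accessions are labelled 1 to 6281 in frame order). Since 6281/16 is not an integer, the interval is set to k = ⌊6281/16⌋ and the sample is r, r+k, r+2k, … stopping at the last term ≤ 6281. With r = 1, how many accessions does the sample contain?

k = ⌊6281/16⌋ = 392
Achieved size = ⌊(6281 − 1)/392⌋ + 1 = ⌊6280/392⌋ + 1 = 16 + 1 = 17
(last selection: 1 + 16×392 = 6273 ≤ 6281; next would be 6665 > 6281)

17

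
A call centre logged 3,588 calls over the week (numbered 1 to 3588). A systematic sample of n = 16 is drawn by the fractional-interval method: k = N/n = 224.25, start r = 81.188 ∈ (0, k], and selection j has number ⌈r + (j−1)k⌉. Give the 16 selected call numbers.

j=1: r + 0k = 81.188 → ⌈·⌉ = 82
j=2: r + 1k = 305.438 → ⌈·⌉ = 306
j=3: r + 2k = 529.688 → ⌈·⌉ = 530
j=4: r + 3k = 753.938 → ⌈·⌉ = 754
j=5: r + 4k = 978.188 → ⌈·⌉ = 979
j=6: r + 5k = 1202.438 → ⌈·⌉ = 1203
j=7: r + 6k = 1426.688 → ⌈·⌉ = 1427
j=8: r + 7k = 1650.938 → ⌈·⌉ = 1651
j=9: r + 8k = 1875.188 → ⌈·⌉ = 1876
j=10: r + 9k = 2099.438 → ⌈·⌉ = 2100
j=11: r + 10k = 2323.688 → ⌈·⌉ = 2324
j=12: r + 11k = 2547.938 → ⌈·⌉ = 2548
j=13: r + 12k = 2772.188 → ⌈·⌉ = 2773
j=14: r + 13k = 2996.438 → ⌈·⌉ = 2997
j=15: r + 14k = 3220.688 → ⌈·⌉ = 3221
j=16: r + 15k = 3444.938 → ⌈·⌉ = 3445

82, 306, 530, 754, 979, 1203, 1427, 1651, 1876, 2100, 2324, 2548, 2773, 2997, 3221, 3445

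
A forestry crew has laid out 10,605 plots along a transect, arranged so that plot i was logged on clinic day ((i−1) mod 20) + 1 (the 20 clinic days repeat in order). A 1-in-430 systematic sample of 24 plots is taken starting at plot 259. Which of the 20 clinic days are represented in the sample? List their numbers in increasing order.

9, 19

Consecutive selections differ by k = 430, so their clinic day numbers differ by 430 mod 20 = 10.
gcd(430, 20) = 10, so the sample visits 20/10 = 2 distinct residues mod 20.
Start 259 is clinic day 19; the clinic days hit are 9, 19.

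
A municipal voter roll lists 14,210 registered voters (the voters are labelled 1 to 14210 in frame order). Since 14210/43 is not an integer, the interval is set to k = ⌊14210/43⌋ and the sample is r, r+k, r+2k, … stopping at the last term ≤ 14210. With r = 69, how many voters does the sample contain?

43

k = ⌊14210/43⌋ = 330
Achieved size = ⌊(14210 − 69)/330⌋ + 1 = ⌊14141/330⌋ + 1 = 42 + 1 = 43
(last selection: 69 + 42×330 = 13929 ≤ 14210; next would be 14259 > 14210)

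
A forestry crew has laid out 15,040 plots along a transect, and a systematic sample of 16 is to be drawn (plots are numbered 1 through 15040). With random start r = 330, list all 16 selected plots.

330, 1270, 2210, 3150, 4090, 5030, 5970, 6910, 7850, 8790, 9730, 10670, 11610, 12550, 13490, 14430

k = N/n = 15040/16 = 940
plot 1: 330
plot 2: 330 + 940 = 1270
plot 3: 1270 + 940 = 2210
plot 4: 2210 + 940 = 3150
plot 5: 3150 + 940 = 4090
plot 6: 4090 + 940 = 5030
plot 7: 5030 + 940 = 5970
plot 8: 5970 + 940 = 6910
plot 9: 6910 + 940 = 7850
plot 10: 7850 + 940 = 8790
plot 11: 8790 + 940 = 9730
plot 12: 9730 + 940 = 10670
plot 13: 10670 + 940 = 11610
plot 14: 11610 + 940 = 12550
plot 15: 12550 + 940 = 13490
plot 16: 13490 + 940 = 14430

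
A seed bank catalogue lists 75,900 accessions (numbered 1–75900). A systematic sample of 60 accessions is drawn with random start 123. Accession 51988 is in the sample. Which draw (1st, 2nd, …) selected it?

k = 75900/60 = 1265
position = (51988 − 123)/1265 + 1 = 51865/1265 + 1 = 41 + 1 = 42

42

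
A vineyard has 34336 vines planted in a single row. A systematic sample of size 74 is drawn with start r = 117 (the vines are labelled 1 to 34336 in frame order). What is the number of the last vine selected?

33989

k = 34336/74 = 464
74th selection = r + (74−1)·k = 117 + 73×464 = 117 + 33872 = 33989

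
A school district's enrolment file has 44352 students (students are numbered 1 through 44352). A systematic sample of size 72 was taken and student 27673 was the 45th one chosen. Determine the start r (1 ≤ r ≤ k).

569

k = 44352/72 = 616
r = 27673 − (45−1)×616 = 27673 − 27104 = 569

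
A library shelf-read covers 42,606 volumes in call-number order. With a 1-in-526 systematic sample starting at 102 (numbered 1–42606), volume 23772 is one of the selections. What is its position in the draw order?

k = 526
position = (23772 − 102)/526 + 1 = 23670/526 + 1 = 45 + 1 = 46

46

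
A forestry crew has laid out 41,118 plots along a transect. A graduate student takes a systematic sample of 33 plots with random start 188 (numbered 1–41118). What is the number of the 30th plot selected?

36322

k = 41118/33 = 1246
30th selection = r + (30−1)·k = 188 + 29×1246 = 188 + 36134 = 36322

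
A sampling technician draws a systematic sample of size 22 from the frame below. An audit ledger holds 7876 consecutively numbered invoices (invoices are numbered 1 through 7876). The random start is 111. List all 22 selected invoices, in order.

111, 469, 827, 1185, 1543, 1901, 2259, 2617, 2975, 3333, 3691, 4049, 4407, 4765, 5123, 5481, 5839, 6197, 6555, 6913, 7271, 7629

k = N/n = 7876/22 = 358
invoice 1: 111
invoice 2: 111 + 358 = 469
invoice 3: 469 + 358 = 827
invoice 4: 827 + 358 = 1185
invoice 5: 1185 + 358 = 1543
invoice 6: 1543 + 358 = 1901
invoice 7: 1901 + 358 = 2259
invoice 8: 2259 + 358 = 2617
invoice 9: 2617 + 358 = 2975
invoice 10: 2975 + 358 = 3333
invoice 11: 3333 + 358 = 3691
invoice 12: 3691 + 358 = 4049
invoice 13: 4049 + 358 = 4407
invoice 14: 4407 + 358 = 4765
invoice 15: 4765 + 358 = 5123
invoice 16: 5123 + 358 = 5481
invoice 17: 5481 + 358 = 5839
invoice 18: 5839 + 358 = 6197
invoice 19: 6197 + 358 = 6555
invoice 20: 6555 + 358 = 6913
invoice 21: 6913 + 358 = 7271
invoice 22: 7271 + 358 = 7629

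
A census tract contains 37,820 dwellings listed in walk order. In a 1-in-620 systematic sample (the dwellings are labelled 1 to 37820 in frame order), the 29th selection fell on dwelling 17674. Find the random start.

314

k = 620
r = 17674 − (29−1)×620 = 17674 − 17360 = 314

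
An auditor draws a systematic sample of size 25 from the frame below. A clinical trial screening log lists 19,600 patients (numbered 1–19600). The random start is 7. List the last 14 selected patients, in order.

k = N/n = 19600/25 = 784
12th selection = 7 + 11×784 = 8631
13th: 8631 + 784 = 9415
14th: 9415 + 784 = 10199
15th: 10199 + 784 = 10983
16th: 10983 + 784 = 11767
17th: 11767 + 784 = 12551
18th: 12551 + 784 = 13335
19th: 13335 + 784 = 14119
20th: 14119 + 784 = 14903
21st: 14903 + 784 = 15687
22nd: 15687 + 784 = 16471
23rd: 16471 + 784 = 17255
24th: 17255 + 784 = 18039
25th: 18039 + 784 = 18823

8631, 9415, 10199, 10983, 11767, 12551, 13335, 14119, 14903, 15687, 16471, 17255, 18039, 18823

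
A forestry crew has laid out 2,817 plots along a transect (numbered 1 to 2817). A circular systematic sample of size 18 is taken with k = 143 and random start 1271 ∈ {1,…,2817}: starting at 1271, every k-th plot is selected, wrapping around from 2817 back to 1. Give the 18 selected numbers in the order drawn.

Selection 1: 1271
Selection 2: 1271 + 143 = 1414
Selection 3: 1414 + 143 = 1557
Selection 4: 1557 + 143 = 1700
Selection 5: 1700 + 143 = 1843
Selection 6: 1843 + 143 = 1986
Selection 7: 1986 + 143 = 2129
Selection 8: 2129 + 143 = 2272
Selection 9: 2272 + 143 = 2415
Selection 10: 2415 + 143 = 2558
Selection 11: 2558 + 143 = 2701
Selection 12: 2701 + 143 = 2844 → 2844 − 2817 = 27
Selection 13: 27 + 143 = 170
Selection 14: 170 + 143 = 313
Selection 15: 313 + 143 = 456
Selection 16: 456 + 143 = 599
Selection 17: 599 + 143 = 742
Selection 18: 742 + 143 = 885

1271, 1414, 1557, 1700, 1843, 1986, 2129, 2272, 2415, 2558, 2701, 27, 170, 313, 456, 599, 742, 885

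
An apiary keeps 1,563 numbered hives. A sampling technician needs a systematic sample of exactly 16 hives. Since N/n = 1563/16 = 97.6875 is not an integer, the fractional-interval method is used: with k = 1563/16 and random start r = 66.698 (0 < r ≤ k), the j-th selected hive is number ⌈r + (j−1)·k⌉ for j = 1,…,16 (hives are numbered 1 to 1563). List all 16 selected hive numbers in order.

j=1: r + 0k = 66.698 → ⌈·⌉ = 67
j=2: r + 1k = 164.3855 → ⌈·⌉ = 165
j=3: r + 2k = 262.073 → ⌈·⌉ = 263
j=4: r + 3k = 359.7605 → ⌈·⌉ = 360
j=5: r + 4k = 457.448 → ⌈·⌉ = 458
j=6: r + 5k = 555.1355 → ⌈·⌉ = 556
j=7: r + 6k = 652.823 → ⌈·⌉ = 653
j=8: r + 7k = 750.5105 → ⌈·⌉ = 751
j=9: r + 8k = 848.198 → ⌈·⌉ = 849
j=10: r + 9k = 945.8855 → ⌈·⌉ = 946
j=11: r + 10k = 1043.573 → ⌈·⌉ = 1044
j=12: r + 11k = 1141.2605 → ⌈·⌉ = 1142
j=13: r + 12k = 1238.948 → ⌈·⌉ = 1239
j=14: r + 13k = 1336.6355 → ⌈·⌉ = 1337
j=15: r + 14k = 1434.323 → ⌈·⌉ = 1435
j=16: r + 15k = 1532.0105 → ⌈·⌉ = 1533

67, 165, 263, 360, 458, 556, 653, 751, 849, 946, 1044, 1142, 1239, 1337, 1435, 1533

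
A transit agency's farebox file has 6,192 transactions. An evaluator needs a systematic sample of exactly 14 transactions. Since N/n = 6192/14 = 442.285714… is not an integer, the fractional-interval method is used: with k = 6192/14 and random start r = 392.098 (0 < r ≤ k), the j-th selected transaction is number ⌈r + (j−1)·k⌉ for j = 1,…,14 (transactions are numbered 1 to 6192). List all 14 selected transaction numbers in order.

393, 835, 1277, 1719, 2162, 2604, 3046, 3489, 3931, 4373, 4815, 5258, 5700, 6142

j=1: r + 0k = 392.098 → ⌈·⌉ = 393
j=2: r + 1k = 834.383714… → ⌈·⌉ = 835
j=3: r + 2k = 1276.669428… → ⌈·⌉ = 1277
j=4: r + 3k = 1718.955142… → ⌈·⌉ = 1719
j=5: r + 4k = 2161.240857… → ⌈·⌉ = 2162
j=6: r + 5k = 2603.526571… → ⌈·⌉ = 2604
j=7: r + 6k = 3045.812285… → ⌈·⌉ = 3046
j=8: r + 7k = 3488.098 → ⌈·⌉ = 3489
j=9: r + 8k = 3930.383714… → ⌈·⌉ = 3931
j=10: r + 9k = 4372.669428… → ⌈·⌉ = 4373
j=11: r + 10k = 4814.955142… → ⌈·⌉ = 4815
j=12: r + 11k = 5257.240857… → ⌈·⌉ = 5258
j=13: r + 12k = 5699.526571… → ⌈·⌉ = 5700
j=14: r + 13k = 6141.812285… → ⌈·⌉ = 6142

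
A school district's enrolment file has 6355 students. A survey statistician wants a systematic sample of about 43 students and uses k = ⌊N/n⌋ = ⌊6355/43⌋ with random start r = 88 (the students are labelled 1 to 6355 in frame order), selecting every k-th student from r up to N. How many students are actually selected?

k = ⌊6355/43⌋ = 147
Achieved size = ⌊(6355 − 88)/147⌋ + 1 = ⌊6267/147⌋ + 1 = 42 + 1 = 43
(last selection: 88 + 42×147 = 6262 ≤ 6355; next would be 6409 > 6355)

43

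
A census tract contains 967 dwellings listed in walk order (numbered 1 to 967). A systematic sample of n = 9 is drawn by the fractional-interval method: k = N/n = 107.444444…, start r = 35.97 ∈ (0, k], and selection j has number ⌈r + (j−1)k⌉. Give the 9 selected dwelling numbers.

36, 144, 251, 359, 466, 574, 681, 789, 896

j=1: r + 0k = 35.97 → ⌈·⌉ = 36
j=2: r + 1k = 143.414444… → ⌈·⌉ = 144
j=3: r + 2k = 250.858888… → ⌈·⌉ = 251
j=4: r + 3k = 358.303333… → ⌈·⌉ = 359
j=5: r + 4k = 465.747777… → ⌈·⌉ = 466
j=6: r + 5k = 573.192222… → ⌈·⌉ = 574
j=7: r + 6k = 680.636666… → ⌈·⌉ = 681
j=8: r + 7k = 788.081111… → ⌈·⌉ = 789
j=9: r + 8k = 895.525555… → ⌈·⌉ = 896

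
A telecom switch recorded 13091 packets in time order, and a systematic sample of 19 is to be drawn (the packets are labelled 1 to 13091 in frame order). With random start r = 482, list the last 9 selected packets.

7372, 8061, 8750, 9439, 10128, 10817, 11506, 12195, 12884

k = N/n = 13091/19 = 689
11th selection = 482 + 10×689 = 7372
12th: 7372 + 689 = 8061
13th: 8061 + 689 = 8750
14th: 8750 + 689 = 9439
15th: 9439 + 689 = 10128
16th: 10128 + 689 = 10817
17th: 10817 + 689 = 11506
18th: 11506 + 689 = 12195
19th: 12195 + 689 = 12884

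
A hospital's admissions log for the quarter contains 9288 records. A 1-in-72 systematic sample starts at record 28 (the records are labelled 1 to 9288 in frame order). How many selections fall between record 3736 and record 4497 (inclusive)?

k = 72
First selection ≥ 3736: 28 + ⌈(3736−28)/72⌉·72 = 28 + 52×72 = 3772
Last selection ≤ 4497: 28 + ⌊(4497−28)/72⌋·72 = 28 + 62×72 = 4492
Count = 62 − 52 + 1 = 11

11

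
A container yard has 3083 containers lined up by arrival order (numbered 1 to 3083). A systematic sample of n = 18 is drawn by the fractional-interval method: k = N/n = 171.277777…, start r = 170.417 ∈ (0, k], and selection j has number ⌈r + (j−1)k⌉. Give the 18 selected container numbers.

j=1: r + 0k = 170.417 → ⌈·⌉ = 171
j=2: r + 1k = 341.694777… → ⌈·⌉ = 342
j=3: r + 2k = 512.972555… → ⌈·⌉ = 513
j=4: r + 3k = 684.250333… → ⌈·⌉ = 685
j=5: r + 4k = 855.528111… → ⌈·⌉ = 856
j=6: r + 5k = 1026.805888… → ⌈·⌉ = 1027
j=7: r + 6k = 1198.083666… → ⌈·⌉ = 1199
j=8: r + 7k = 1369.361444… → ⌈·⌉ = 1370
j=9: r + 8k = 1540.639222… → ⌈·⌉ = 1541
j=10: r + 9k = 1711.917 → ⌈·⌉ = 1712
j=11: r + 10k = 1883.194777… → ⌈·⌉ = 1884
j=12: r + 11k = 2054.472555… → ⌈·⌉ = 2055
j=13: r + 12k = 2225.750333… → ⌈·⌉ = 2226
j=14: r + 13k = 2397.028111… → ⌈·⌉ = 2398
j=15: r + 14k = 2568.305888… → ⌈·⌉ = 2569
j=16: r + 15k = 2739.583666… → ⌈·⌉ = 2740
j=17: r + 16k = 2910.861444… → ⌈·⌉ = 2911
j=18: r + 17k = 3082.139222… → ⌈·⌉ = 3083

171, 342, 513, 685, 856, 1027, 1199, 1370, 1541, 1712, 1884, 2055, 2226, 2398, 2569, 2740, 2911, 3083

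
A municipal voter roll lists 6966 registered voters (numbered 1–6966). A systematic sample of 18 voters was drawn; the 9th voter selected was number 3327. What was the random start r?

231

k = 6966/18 = 387
r = 3327 − (9−1)×387 = 3327 − 3096 = 231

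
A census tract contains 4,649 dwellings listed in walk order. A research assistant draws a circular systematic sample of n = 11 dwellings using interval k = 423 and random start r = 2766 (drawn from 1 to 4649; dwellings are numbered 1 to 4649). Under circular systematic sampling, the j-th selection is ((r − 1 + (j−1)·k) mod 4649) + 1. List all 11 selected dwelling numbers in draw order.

Selection 1: 2766
Selection 2: 2766 + 423 = 3189
Selection 3: 3189 + 423 = 3612
Selection 4: 3612 + 423 = 4035
Selection 5: 4035 + 423 = 4458
Selection 6: 4458 + 423 = 4881 → 4881 − 4649 = 232
Selection 7: 232 + 423 = 655
Selection 8: 655 + 423 = 1078
Selection 9: 1078 + 423 = 1501
Selection 10: 1501 + 423 = 1924
Selection 11: 1924 + 423 = 2347

2766, 3189, 3612, 4035, 4458, 232, 655, 1078, 1501, 1924, 2347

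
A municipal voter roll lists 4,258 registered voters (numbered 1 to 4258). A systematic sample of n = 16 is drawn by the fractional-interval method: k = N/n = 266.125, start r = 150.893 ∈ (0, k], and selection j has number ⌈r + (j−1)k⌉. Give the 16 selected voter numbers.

j=1: r + 0k = 150.893 → ⌈·⌉ = 151
j=2: r + 1k = 417.018 → ⌈·⌉ = 418
j=3: r + 2k = 683.143 → ⌈·⌉ = 684
j=4: r + 3k = 949.268 → ⌈·⌉ = 950
j=5: r + 4k = 1215.393 → ⌈·⌉ = 1216
j=6: r + 5k = 1481.518 → ⌈·⌉ = 1482
j=7: r + 6k = 1747.643 → ⌈·⌉ = 1748
j=8: r + 7k = 2013.768 → ⌈·⌉ = 2014
j=9: r + 8k = 2279.893 → ⌈·⌉ = 2280
j=10: r + 9k = 2546.018 → ⌈·⌉ = 2547
j=11: r + 10k = 2812.143 → ⌈·⌉ = 2813
j=12: r + 11k = 3078.268 → ⌈·⌉ = 3079
j=13: r + 12k = 3344.393 → ⌈·⌉ = 3345
j=14: r + 13k = 3610.518 → ⌈·⌉ = 3611
j=15: r + 14k = 3876.643 → ⌈·⌉ = 3877
j=16: r + 15k = 4142.768 → ⌈·⌉ = 4143

151, 418, 684, 950, 1216, 1482, 1748, 2014, 2280, 2547, 2813, 3079, 3345, 3611, 3877, 4143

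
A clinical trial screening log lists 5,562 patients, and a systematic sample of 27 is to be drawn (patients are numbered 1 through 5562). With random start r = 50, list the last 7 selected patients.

4170, 4376, 4582, 4788, 4994, 5200, 5406

k = N/n = 5562/27 = 206
21st selection = 50 + 20×206 = 4170
22nd: 4170 + 206 = 4376
23rd: 4376 + 206 = 4582
24th: 4582 + 206 = 4788
25th: 4788 + 206 = 4994
26th: 4994 + 206 = 5200
27th: 5200 + 206 = 5406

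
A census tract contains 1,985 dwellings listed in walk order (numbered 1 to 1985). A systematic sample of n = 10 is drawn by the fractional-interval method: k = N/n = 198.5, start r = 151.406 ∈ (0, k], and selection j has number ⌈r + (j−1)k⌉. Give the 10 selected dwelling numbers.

j=1: r + 0k = 151.406 → ⌈·⌉ = 152
j=2: r + 1k = 349.906 → ⌈·⌉ = 350
j=3: r + 2k = 548.406 → ⌈·⌉ = 549
j=4: r + 3k = 746.906 → ⌈·⌉ = 747
j=5: r + 4k = 945.406 → ⌈·⌉ = 946
j=6: r + 5k = 1143.906 → ⌈·⌉ = 1144
j=7: r + 6k = 1342.406 → ⌈·⌉ = 1343
j=8: r + 7k = 1540.906 → ⌈·⌉ = 1541
j=9: r + 8k = 1739.406 → ⌈·⌉ = 1740
j=10: r + 9k = 1937.906 → ⌈·⌉ = 1938

152, 350, 549, 747, 946, 1144, 1343, 1541, 1740, 1938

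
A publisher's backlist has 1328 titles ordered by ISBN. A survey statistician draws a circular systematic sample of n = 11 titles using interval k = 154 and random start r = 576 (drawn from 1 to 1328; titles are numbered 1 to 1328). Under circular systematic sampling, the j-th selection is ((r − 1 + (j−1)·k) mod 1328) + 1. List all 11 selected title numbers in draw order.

576, 730, 884, 1038, 1192, 18, 172, 326, 480, 634, 788

Selection 1: 576
Selection 2: 576 + 154 = 730
Selection 3: 730 + 154 = 884
Selection 4: 884 + 154 = 1038
Selection 5: 1038 + 154 = 1192
Selection 6: 1192 + 154 = 1346 → 1346 − 1328 = 18
Selection 7: 18 + 154 = 172
Selection 8: 172 + 154 = 326
Selection 9: 326 + 154 = 480
Selection 10: 480 + 154 = 634
Selection 11: 634 + 154 = 788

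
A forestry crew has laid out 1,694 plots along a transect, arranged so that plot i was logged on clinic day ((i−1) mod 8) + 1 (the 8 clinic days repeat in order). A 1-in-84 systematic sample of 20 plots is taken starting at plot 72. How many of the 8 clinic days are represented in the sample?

Consecutive selections differ by k = 84, so their clinic day numbers differ by 84 mod 8 = 4.
gcd(84, 8) = 4, so the sample visits 8/4 = 2 distinct residues mod 8.
Start 72 is clinic day 8; the clinic days hit are 4, 8.

2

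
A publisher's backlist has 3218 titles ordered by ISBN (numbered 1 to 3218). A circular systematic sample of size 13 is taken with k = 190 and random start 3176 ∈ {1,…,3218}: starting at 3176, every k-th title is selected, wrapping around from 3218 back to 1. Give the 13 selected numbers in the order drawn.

3176, 148, 338, 528, 718, 908, 1098, 1288, 1478, 1668, 1858, 2048, 2238

Selection 1: 3176
Selection 2: 3176 + 190 = 3366 → 3366 − 3218 = 148
Selection 3: 148 + 190 = 338
Selection 4: 338 + 190 = 528
Selection 5: 528 + 190 = 718
Selection 6: 718 + 190 = 908
Selection 7: 908 + 190 = 1098
Selection 8: 1098 + 190 = 1288
Selection 9: 1288 + 190 = 1478
Selection 10: 1478 + 190 = 1668
Selection 11: 1668 + 190 = 1858
Selection 12: 1858 + 190 = 2048
Selection 13: 2048 + 190 = 2238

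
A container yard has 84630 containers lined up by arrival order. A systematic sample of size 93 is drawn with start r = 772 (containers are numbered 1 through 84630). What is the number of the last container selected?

84492

k = 84630/93 = 910
93rd selection = r + (93−1)·k = 772 + 92×910 = 772 + 83720 = 84492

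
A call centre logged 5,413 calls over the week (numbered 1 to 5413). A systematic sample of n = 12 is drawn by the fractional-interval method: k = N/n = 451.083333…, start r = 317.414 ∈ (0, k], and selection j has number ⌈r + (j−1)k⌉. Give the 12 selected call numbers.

j=1: r + 0k = 317.414 → ⌈·⌉ = 318
j=2: r + 1k = 768.497333… → ⌈·⌉ = 769
j=3: r + 2k = 1219.580666… → ⌈·⌉ = 1220
j=4: r + 3k = 1670.664 → ⌈·⌉ = 1671
j=5: r + 4k = 2121.747333… → ⌈·⌉ = 2122
j=6: r + 5k = 2572.830666… → ⌈·⌉ = 2573
j=7: r + 6k = 3023.914 → ⌈·⌉ = 3024
j=8: r + 7k = 3474.997333… → ⌈·⌉ = 3475
j=9: r + 8k = 3926.080666… → ⌈·⌉ = 3927
j=10: r + 9k = 4377.164 → ⌈·⌉ = 4378
j=11: r + 10k = 4828.247333… → ⌈·⌉ = 4829
j=12: r + 11k = 5279.330666… → ⌈·⌉ = 5280

318, 769, 1220, 1671, 2122, 2573, 3024, 3475, 3927, 4378, 4829, 5280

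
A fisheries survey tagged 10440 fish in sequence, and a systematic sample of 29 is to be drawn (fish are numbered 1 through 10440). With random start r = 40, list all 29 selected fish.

40, 400, 760, 1120, 1480, 1840, 2200, 2560, 2920, 3280, 3640, 4000, 4360, 4720, 5080, 5440, 5800, 6160, 6520, 6880, 7240, 7600, 7960, 8320, 8680, 9040, 9400, 9760, 10120

k = N/n = 10440/29 = 360
fish 1: 40
fish 2: 40 + 360 = 400
fish 3: 400 + 360 = 760
fish 4: 760 + 360 = 1120
fish 5: 1120 + 360 = 1480
fish 6: 1480 + 360 = 1840
fish 7: 1840 + 360 = 2200
fish 8: 2200 + 360 = 2560
fish 9: 2560 + 360 = 2920
fish 10: 2920 + 360 = 3280
fish 11: 3280 + 360 = 3640
fish 12: 3640 + 360 = 4000
fish 13: 4000 + 360 = 4360
fish 14: 4360 + 360 = 4720
fish 15: 4720 + 360 = 5080
fish 16: 5080 + 360 = 5440
fish 17: 5440 + 360 = 5800
fish 18: 5800 + 360 = 6160
fish 19: 6160 + 360 = 6520
fish 20: 6520 + 360 = 6880
fish 21: 6880 + 360 = 7240
fish 22: 7240 + 360 = 7600
fish 23: 7600 + 360 = 7960
fish 24: 7960 + 360 = 8320
fish 25: 8320 + 360 = 8680
fish 26: 8680 + 360 = 9040
fish 27: 9040 + 360 = 9400
fish 28: 9400 + 360 = 9760
fish 29: 9760 + 360 = 10120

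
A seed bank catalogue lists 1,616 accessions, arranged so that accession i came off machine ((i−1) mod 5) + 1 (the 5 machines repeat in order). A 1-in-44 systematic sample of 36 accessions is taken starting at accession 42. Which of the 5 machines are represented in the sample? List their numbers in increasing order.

Consecutive selections differ by k = 44, so their machine numbers differ by 44 mod 5 = 4.
gcd(44, 5) = 1, so the sample visits 5/1 = 5 distinct residues mod 5.
Start 42 is machine 2; the machines hit are 1, 2, 3, 4, 5.

1, 2, 3, 4, 5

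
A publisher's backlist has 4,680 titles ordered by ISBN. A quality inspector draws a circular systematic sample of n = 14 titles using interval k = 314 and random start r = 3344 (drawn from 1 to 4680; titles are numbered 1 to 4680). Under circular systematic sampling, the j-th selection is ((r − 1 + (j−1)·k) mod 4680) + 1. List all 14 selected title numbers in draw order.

3344, 3658, 3972, 4286, 4600, 234, 548, 862, 1176, 1490, 1804, 2118, 2432, 2746

Selection 1: 3344
Selection 2: 3344 + 314 = 3658
Selection 3: 3658 + 314 = 3972
Selection 4: 3972 + 314 = 4286
Selection 5: 4286 + 314 = 4600
Selection 6: 4600 + 314 = 4914 → 4914 − 4680 = 234
Selection 7: 234 + 314 = 548
Selection 8: 548 + 314 = 862
Selection 9: 862 + 314 = 1176
Selection 10: 1176 + 314 = 1490
Selection 11: 1490 + 314 = 1804
Selection 12: 1804 + 314 = 2118
Selection 13: 2118 + 314 = 2432
Selection 14: 2432 + 314 = 2746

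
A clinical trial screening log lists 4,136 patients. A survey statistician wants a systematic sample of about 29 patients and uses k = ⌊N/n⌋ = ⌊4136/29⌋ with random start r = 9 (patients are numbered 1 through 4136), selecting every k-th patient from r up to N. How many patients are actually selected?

30

k = ⌊4136/29⌋ = 142
Achieved size = ⌊(4136 − 9)/142⌋ + 1 = ⌊4127/142⌋ + 1 = 29 + 1 = 30
(last selection: 9 + 29×142 = 4127 ≤ 4136; next would be 4269 > 4136)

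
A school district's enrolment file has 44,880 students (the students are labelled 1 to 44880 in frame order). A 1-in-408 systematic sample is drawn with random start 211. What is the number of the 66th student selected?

26731

k = 408
66th selection = r + (66−1)·k = 211 + 65×408 = 211 + 26520 = 26731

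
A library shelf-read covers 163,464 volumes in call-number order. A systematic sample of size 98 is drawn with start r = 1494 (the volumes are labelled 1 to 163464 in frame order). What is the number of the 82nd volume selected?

136602

k = 163464/98 = 1668
82nd selection = r + (82−1)·k = 1494 + 81×1668 = 1494 + 135108 = 136602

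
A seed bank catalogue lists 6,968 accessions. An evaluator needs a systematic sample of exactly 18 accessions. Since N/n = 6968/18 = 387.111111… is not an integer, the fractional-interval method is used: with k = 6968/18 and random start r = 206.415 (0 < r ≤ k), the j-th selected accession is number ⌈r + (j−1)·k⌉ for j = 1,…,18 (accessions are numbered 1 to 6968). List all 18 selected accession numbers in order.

207, 594, 981, 1368, 1755, 2142, 2530, 2917, 3304, 3691, 4078, 4465, 4852, 5239, 5626, 6014, 6401, 6788

j=1: r + 0k = 206.415 → ⌈·⌉ = 207
j=2: r + 1k = 593.526111… → ⌈·⌉ = 594
j=3: r + 2k = 980.637222… → ⌈·⌉ = 981
j=4: r + 3k = 1367.748333… → ⌈·⌉ = 1368
j=5: r + 4k = 1754.859444… → ⌈·⌉ = 1755
j=6: r + 5k = 2141.970555… → ⌈·⌉ = 2142
j=7: r + 6k = 2529.081666… → ⌈·⌉ = 2530
j=8: r + 7k = 2916.192777… → ⌈·⌉ = 2917
j=9: r + 8k = 3303.303888… → ⌈·⌉ = 3304
j=10: r + 9k = 3690.415 → ⌈·⌉ = 3691
j=11: r + 10k = 4077.526111… → ⌈·⌉ = 4078
j=12: r + 11k = 4464.637222… → ⌈·⌉ = 4465
j=13: r + 12k = 4851.748333… → ⌈·⌉ = 4852
j=14: r + 13k = 5238.859444… → ⌈·⌉ = 5239
j=15: r + 14k = 5625.970555… → ⌈·⌉ = 5626
j=16: r + 15k = 6013.081666… → ⌈·⌉ = 6014
j=17: r + 16k = 6400.192777… → ⌈·⌉ = 6401
j=18: r + 17k = 6787.303888… → ⌈·⌉ = 6788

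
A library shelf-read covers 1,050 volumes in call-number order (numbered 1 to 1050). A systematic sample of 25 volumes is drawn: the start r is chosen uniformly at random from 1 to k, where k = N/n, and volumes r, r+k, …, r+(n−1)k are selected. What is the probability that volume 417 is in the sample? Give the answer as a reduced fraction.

1/42

k = 1050/25 = 42.
Volume 417 is selected iff r ≡ 417 (mod 42); exactly one such r in {1,…,42}.
Inclusion probability = 1/42.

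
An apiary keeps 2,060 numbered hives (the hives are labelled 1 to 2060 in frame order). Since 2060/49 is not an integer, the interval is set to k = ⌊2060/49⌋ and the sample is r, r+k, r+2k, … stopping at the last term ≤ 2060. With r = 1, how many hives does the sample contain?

k = ⌊2060/49⌋ = 42
Achieved size = ⌊(2060 − 1)/42⌋ + 1 = ⌊2059/42⌋ + 1 = 49 + 1 = 50
(last selection: 1 + 49×42 = 2059 ≤ 2060; next would be 2101 > 2060)

50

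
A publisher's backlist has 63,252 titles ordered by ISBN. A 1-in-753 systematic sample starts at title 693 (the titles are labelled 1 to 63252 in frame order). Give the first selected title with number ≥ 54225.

k = 753
Steps past start: ⌈(54225 − 693)/753⌉ = ⌈53532/753⌉ = 72
Selected title: 693 + 72×753 = 54909

54909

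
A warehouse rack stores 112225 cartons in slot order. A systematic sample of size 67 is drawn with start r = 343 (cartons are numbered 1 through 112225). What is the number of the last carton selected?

110893

k = 112225/67 = 1675
67th selection = r + (67−1)·k = 343 + 66×1675 = 343 + 110550 = 110893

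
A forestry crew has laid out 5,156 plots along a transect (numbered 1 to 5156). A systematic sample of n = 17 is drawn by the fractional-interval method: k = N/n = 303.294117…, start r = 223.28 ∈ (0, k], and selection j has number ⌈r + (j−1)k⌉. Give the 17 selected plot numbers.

224, 527, 830, 1134, 1437, 1740, 2044, 2347, 2650, 2953, 3257, 3560, 3863, 4167, 4470, 4773, 5076

j=1: r + 0k = 223.28 → ⌈·⌉ = 224
j=2: r + 1k = 526.574117… → ⌈·⌉ = 527
j=3: r + 2k = 829.868235… → ⌈·⌉ = 830
j=4: r + 3k = 1133.162352… → ⌈·⌉ = 1134
j=5: r + 4k = 1436.456470… → ⌈·⌉ = 1437
j=6: r + 5k = 1739.750588… → ⌈·⌉ = 1740
j=7: r + 6k = 2043.044705… → ⌈·⌉ = 2044
j=8: r + 7k = 2346.338823… → ⌈·⌉ = 2347
j=9: r + 8k = 2649.632941… → ⌈·⌉ = 2650
j=10: r + 9k = 2952.927058… → ⌈·⌉ = 2953
j=11: r + 10k = 3256.221176… → ⌈·⌉ = 3257
j=12: r + 11k = 3559.515294… → ⌈·⌉ = 3560
j=13: r + 12k = 3862.809411… → ⌈·⌉ = 3863
j=14: r + 13k = 4166.103529… → ⌈·⌉ = 4167
j=15: r + 14k = 4469.397647… → ⌈·⌉ = 4470
j=16: r + 15k = 4772.691764… → ⌈·⌉ = 4773
j=17: r + 16k = 5075.985882… → ⌈·⌉ = 5076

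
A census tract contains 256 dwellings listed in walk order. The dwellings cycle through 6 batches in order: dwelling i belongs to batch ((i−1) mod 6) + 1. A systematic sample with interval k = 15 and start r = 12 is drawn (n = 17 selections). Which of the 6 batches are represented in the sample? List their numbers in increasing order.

Consecutive selections differ by k = 15, so their batch numbers differ by 15 mod 6 = 3.
gcd(15, 6) = 3, so the sample visits 6/3 = 2 distinct residues mod 6.
Start 12 is batch 6; the batches hit are 3, 6.

3, 6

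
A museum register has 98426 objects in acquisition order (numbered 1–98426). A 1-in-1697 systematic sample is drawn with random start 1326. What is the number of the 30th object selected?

50539

k = 1697
30th selection = r + (30−1)·k = 1326 + 29×1697 = 1326 + 49213 = 50539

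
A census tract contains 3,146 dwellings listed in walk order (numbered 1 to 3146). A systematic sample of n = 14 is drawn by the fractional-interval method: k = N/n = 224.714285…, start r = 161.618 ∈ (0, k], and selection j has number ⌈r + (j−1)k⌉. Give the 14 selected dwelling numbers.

162, 387, 612, 836, 1061, 1286, 1510, 1735, 1960, 2185, 2409, 2634, 2859, 3083

j=1: r + 0k = 161.618 → ⌈·⌉ = 162
j=2: r + 1k = 386.332285… → ⌈·⌉ = 387
j=3: r + 2k = 611.046571… → ⌈·⌉ = 612
j=4: r + 3k = 835.760857… → ⌈·⌉ = 836
j=5: r + 4k = 1060.475142… → ⌈·⌉ = 1061
j=6: r + 5k = 1285.189428… → ⌈·⌉ = 1286
j=7: r + 6k = 1509.903714… → ⌈·⌉ = 1510
j=8: r + 7k = 1734.618 → ⌈·⌉ = 1735
j=9: r + 8k = 1959.332285… → ⌈·⌉ = 1960
j=10: r + 9k = 2184.046571… → ⌈·⌉ = 2185
j=11: r + 10k = 2408.760857… → ⌈·⌉ = 2409
j=12: r + 11k = 2633.475142… → ⌈·⌉ = 2634
j=13: r + 12k = 2858.189428… → ⌈·⌉ = 2859
j=14: r + 13k = 3082.903714… → ⌈·⌉ = 3083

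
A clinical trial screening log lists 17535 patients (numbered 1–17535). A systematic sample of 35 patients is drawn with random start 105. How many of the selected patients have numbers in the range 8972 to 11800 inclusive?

6

k = 17535/35 = 501
First selection ≥ 8972: 105 + ⌈(8972−105)/501⌉·501 = 105 + 18×501 = 9123
Last selection ≤ 11800: 105 + ⌊(11800−105)/501⌋·501 = 105 + 23×501 = 11628
Count = 23 − 18 + 1 = 6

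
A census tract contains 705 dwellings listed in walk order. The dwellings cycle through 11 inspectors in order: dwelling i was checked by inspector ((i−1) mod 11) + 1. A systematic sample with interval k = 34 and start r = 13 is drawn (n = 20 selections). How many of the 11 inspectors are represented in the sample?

Consecutive selections differ by k = 34, so their inspector numbers differ by 34 mod 11 = 1.
gcd(34, 11) = 1, so the sample visits 11/1 = 11 distinct residues mod 11.
Start 13 is inspector 2; the inspectors hit are 1, 2, 3, 4, 5, 6, 7, 8, 9, 10, 11.

11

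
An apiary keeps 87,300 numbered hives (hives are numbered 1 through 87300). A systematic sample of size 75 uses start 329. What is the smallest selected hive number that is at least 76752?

77153

k = 87300/75 = 1164
Steps past start: ⌈(76752 − 329)/1164⌉ = ⌈76423/1164⌉ = 66
Selected hive: 329 + 66×1164 = 77153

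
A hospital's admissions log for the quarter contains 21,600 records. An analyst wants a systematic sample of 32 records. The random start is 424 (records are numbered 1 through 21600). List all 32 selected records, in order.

k = N/n = 21600/32 = 675
record 1: 424
record 2: 424 + 675 = 1099
record 3: 1099 + 675 = 1774
record 4: 1774 + 675 = 2449
record 5: 2449 + 675 = 3124
record 6: 3124 + 675 = 3799
record 7: 3799 + 675 = 4474
record 8: 4474 + 675 = 5149
record 9: 5149 + 675 = 5824
record 10: 5824 + 675 = 6499
record 11: 6499 + 675 = 7174
record 12: 7174 + 675 = 7849
record 13: 7849 + 675 = 8524
record 14: 8524 + 675 = 9199
record 15: 9199 + 675 = 9874
record 16: 9874 + 675 = 10549
record 17: 10549 + 675 = 11224
record 18: 11224 + 675 = 11899
record 19: 11899 + 675 = 12574
record 20: 12574 + 675 = 13249
record 21: 13249 + 675 = 13924
record 22: 13924 + 675 = 14599
record 23: 14599 + 675 = 15274
record 24: 15274 + 675 = 15949
record 25: 15949 + 675 = 16624
record 26: 16624 + 675 = 17299
record 27: 17299 + 675 = 17974
record 28: 17974 + 675 = 18649
record 29: 18649 + 675 = 19324
record 30: 19324 + 675 = 19999
record 31: 19999 + 675 = 20674
record 32: 20674 + 675 = 21349

424, 1099, 1774, 2449, 3124, 3799, 4474, 5149, 5824, 6499, 7174, 7849, 8524, 9199, 9874, 10549, 11224, 11899, 12574, 13249, 13924, 14599, 15274, 15949, 16624, 17299, 17974, 18649, 19324, 19999, 20674, 21349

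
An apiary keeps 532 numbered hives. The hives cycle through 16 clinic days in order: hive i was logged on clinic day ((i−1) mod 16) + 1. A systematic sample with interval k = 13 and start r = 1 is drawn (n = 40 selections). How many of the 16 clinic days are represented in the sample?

Consecutive selections differ by k = 13, so their clinic day numbers differ by 13 mod 16 = 13.
gcd(13, 16) = 1, so the sample visits 16/1 = 16 distinct residues mod 16.
Start 1 is clinic day 1; the clinic days hit are 1, 2, 3, 4, 5, 6, 7, 8, 9, 10, 11, 12, 13, 14, 15, 16.

16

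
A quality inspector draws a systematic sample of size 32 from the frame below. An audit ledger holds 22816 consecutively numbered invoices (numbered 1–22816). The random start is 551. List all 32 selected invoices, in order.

k = N/n = 22816/32 = 713
invoice 1: 551
invoice 2: 551 + 713 = 1264
invoice 3: 1264 + 713 = 1977
invoice 4: 1977 + 713 = 2690
invoice 5: 2690 + 713 = 3403
invoice 6: 3403 + 713 = 4116
invoice 7: 4116 + 713 = 4829
invoice 8: 4829 + 713 = 5542
invoice 9: 5542 + 713 = 6255
invoice 10: 6255 + 713 = 6968
invoice 11: 6968 + 713 = 7681
invoice 12: 7681 + 713 = 8394
invoice 13: 8394 + 713 = 9107
invoice 14: 9107 + 713 = 9820
invoice 15: 9820 + 713 = 10533
invoice 16: 10533 + 713 = 11246
invoice 17: 11246 + 713 = 11959
invoice 18: 11959 + 713 = 12672
invoice 19: 12672 + 713 = 13385
invoice 20: 13385 + 713 = 14098
invoice 21: 14098 + 713 = 14811
invoice 22: 14811 + 713 = 15524
invoice 23: 15524 + 713 = 16237
invoice 24: 16237 + 713 = 16950
invoice 25: 16950 + 713 = 17663
invoice 26: 17663 + 713 = 18376
invoice 27: 18376 + 713 = 19089
invoice 28: 19089 + 713 = 19802
invoice 29: 19802 + 713 = 20515
invoice 30: 20515 + 713 = 21228
invoice 31: 21228 + 713 = 21941
invoice 32: 21941 + 713 = 22654

551, 1264, 1977, 2690, 3403, 4116, 4829, 5542, 6255, 6968, 7681, 8394, 9107, 9820, 10533, 11246, 11959, 12672, 13385, 14098, 14811, 15524, 16237, 16950, 17663, 18376, 19089, 19802, 20515, 21228, 21941, 22654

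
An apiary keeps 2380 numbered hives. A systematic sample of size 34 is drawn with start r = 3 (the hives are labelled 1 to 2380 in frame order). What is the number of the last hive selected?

2313

k = 2380/34 = 70
34th selection = r + (34−1)·k = 3 + 33×70 = 3 + 2310 = 2313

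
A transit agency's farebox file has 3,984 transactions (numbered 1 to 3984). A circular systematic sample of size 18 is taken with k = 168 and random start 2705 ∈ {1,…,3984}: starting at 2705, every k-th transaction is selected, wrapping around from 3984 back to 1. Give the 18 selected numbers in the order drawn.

2705, 2873, 3041, 3209, 3377, 3545, 3713, 3881, 65, 233, 401, 569, 737, 905, 1073, 1241, 1409, 1577

Selection 1: 2705
Selection 2: 2705 + 168 = 2873
Selection 3: 2873 + 168 = 3041
Selection 4: 3041 + 168 = 3209
Selection 5: 3209 + 168 = 3377
Selection 6: 3377 + 168 = 3545
Selection 7: 3545 + 168 = 3713
Selection 8: 3713 + 168 = 3881
Selection 9: 3881 + 168 = 4049 → 4049 − 3984 = 65
Selection 10: 65 + 168 = 233
Selection 11: 233 + 168 = 401
Selection 12: 401 + 168 = 569
Selection 13: 569 + 168 = 737
Selection 14: 737 + 168 = 905
Selection 15: 905 + 168 = 1073
Selection 16: 1073 + 168 = 1241
Selection 17: 1241 + 168 = 1409
Selection 18: 1409 + 168 = 1577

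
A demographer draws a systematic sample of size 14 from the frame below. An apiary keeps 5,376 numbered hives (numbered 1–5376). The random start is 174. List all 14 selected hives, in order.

174, 558, 942, 1326, 1710, 2094, 2478, 2862, 3246, 3630, 4014, 4398, 4782, 5166

k = N/n = 5376/14 = 384
hive 1: 174
hive 2: 174 + 384 = 558
hive 3: 558 + 384 = 942
hive 4: 942 + 384 = 1326
hive 5: 1326 + 384 = 1710
hive 6: 1710 + 384 = 2094
hive 7: 2094 + 384 = 2478
hive 8: 2478 + 384 = 2862
hive 9: 2862 + 384 = 3246
hive 10: 3246 + 384 = 3630
hive 11: 3630 + 384 = 4014
hive 12: 4014 + 384 = 4398
hive 13: 4398 + 384 = 4782
hive 14: 4782 + 384 = 5166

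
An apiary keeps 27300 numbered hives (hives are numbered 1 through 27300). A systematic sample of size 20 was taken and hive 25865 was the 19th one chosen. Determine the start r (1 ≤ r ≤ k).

1295

k = 27300/20 = 1365
r = 25865 − (19−1)×1365 = 25865 − 24570 = 1295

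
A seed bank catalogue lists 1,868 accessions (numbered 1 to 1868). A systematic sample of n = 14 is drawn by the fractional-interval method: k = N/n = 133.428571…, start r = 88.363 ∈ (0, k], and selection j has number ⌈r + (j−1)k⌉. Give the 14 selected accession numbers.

89, 222, 356, 489, 623, 756, 889, 1023, 1156, 1290, 1423, 1557, 1690, 1823

j=1: r + 0k = 88.363 → ⌈·⌉ = 89
j=2: r + 1k = 221.791571… → ⌈·⌉ = 222
j=3: r + 2k = 355.220142… → ⌈·⌉ = 356
j=4: r + 3k = 488.648714… → ⌈·⌉ = 489
j=5: r + 4k = 622.077285… → ⌈·⌉ = 623
j=6: r + 5k = 755.505857… → ⌈·⌉ = 756
j=7: r + 6k = 888.934428… → ⌈·⌉ = 889
j=8: r + 7k = 1022.363 → ⌈·⌉ = 1023
j=9: r + 8k = 1155.791571… → ⌈·⌉ = 1156
j=10: r + 9k = 1289.220142… → ⌈·⌉ = 1290
j=11: r + 10k = 1422.648714… → ⌈·⌉ = 1423
j=12: r + 11k = 1556.077285… → ⌈·⌉ = 1557
j=13: r + 12k = 1689.505857… → ⌈·⌉ = 1690
j=14: r + 13k = 1822.934428… → ⌈·⌉ = 1823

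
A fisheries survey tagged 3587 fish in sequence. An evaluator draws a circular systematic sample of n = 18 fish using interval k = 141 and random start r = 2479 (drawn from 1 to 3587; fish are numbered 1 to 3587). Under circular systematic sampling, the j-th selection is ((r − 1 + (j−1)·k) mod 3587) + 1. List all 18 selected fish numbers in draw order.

2479, 2620, 2761, 2902, 3043, 3184, 3325, 3466, 20, 161, 302, 443, 584, 725, 866, 1007, 1148, 1289

Selection 1: 2479
Selection 2: 2479 + 141 = 2620
Selection 3: 2620 + 141 = 2761
Selection 4: 2761 + 141 = 2902
Selection 5: 2902 + 141 = 3043
Selection 6: 3043 + 141 = 3184
Selection 7: 3184 + 141 = 3325
Selection 8: 3325 + 141 = 3466
Selection 9: 3466 + 141 = 3607 → 3607 − 3587 = 20
Selection 10: 20 + 141 = 161
Selection 11: 161 + 141 = 302
Selection 12: 302 + 141 = 443
Selection 13: 443 + 141 = 584
Selection 14: 584 + 141 = 725
Selection 15: 725 + 141 = 866
Selection 16: 866 + 141 = 1007
Selection 17: 1007 + 141 = 1148
Selection 18: 1148 + 141 = 1289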